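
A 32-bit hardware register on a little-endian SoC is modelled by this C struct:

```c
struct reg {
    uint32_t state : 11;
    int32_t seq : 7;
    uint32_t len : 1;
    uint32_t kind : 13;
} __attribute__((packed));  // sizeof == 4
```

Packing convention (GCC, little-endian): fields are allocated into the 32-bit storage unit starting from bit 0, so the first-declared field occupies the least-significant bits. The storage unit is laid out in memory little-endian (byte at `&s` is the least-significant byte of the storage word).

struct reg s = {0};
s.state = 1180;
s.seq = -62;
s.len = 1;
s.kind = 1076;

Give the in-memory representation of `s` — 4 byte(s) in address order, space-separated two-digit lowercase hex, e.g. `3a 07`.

9c 14 a6 21

state:11 = 1180 → 0x49c << 0 → word 0x0000049c
seq:7 = -62 → 0x42 << 11 → word 0x0002149c
len:1 = 1 → 0x1 << 18 → word 0x0006149c
kind:13 = 1076 → 0x434 << 19 → word 0x21a6149c
word = 0x21a6149c → little-endian bytes:
  [0]=0x9c  [1]=0x14  [2]=0xa6  [3]=0x21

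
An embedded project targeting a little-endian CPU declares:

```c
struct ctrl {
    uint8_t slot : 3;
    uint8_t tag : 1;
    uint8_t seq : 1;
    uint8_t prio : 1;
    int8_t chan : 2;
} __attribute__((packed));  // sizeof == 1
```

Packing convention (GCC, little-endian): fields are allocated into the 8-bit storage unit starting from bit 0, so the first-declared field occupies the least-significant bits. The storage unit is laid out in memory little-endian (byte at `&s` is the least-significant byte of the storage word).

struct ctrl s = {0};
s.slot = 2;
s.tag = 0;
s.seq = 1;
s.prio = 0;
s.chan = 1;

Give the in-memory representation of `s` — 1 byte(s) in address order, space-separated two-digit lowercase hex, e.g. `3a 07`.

slot:3 = 2 → 0x2 << 0 → word 0x02
tag:1 = 0 → 0x0 << 3 → word 0x02
seq:1 = 1 → 0x1 << 4 → word 0x12
prio:1 = 0 → 0x0 << 5 → word 0x12
chan:2 = 1 → 0x1 << 6 → word 0x52
word = 0x52 → little-endian bytes:
  [0]=0x52

52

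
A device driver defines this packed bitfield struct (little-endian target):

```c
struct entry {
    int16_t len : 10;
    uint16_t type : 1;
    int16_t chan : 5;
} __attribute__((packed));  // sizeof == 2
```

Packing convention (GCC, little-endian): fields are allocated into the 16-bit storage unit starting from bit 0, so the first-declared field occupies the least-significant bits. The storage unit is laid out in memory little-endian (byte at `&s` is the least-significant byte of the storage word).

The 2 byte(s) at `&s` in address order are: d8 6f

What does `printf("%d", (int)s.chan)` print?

[0]=0xd8 [1]=0x6f (little-endian) → word 0x6fd8
len:10 @ bit 0 → (0x6fd8>>0)&0x3ff = 0x3d8
type:1 @ bit 10 → (0x6fd8>>10)&0x1 = 0x1
chan:5 @ bit 11 → (0x6fd8>>11)&0x1f = 0xd  ←
chan signed 5b, MSB=0: value = 13

13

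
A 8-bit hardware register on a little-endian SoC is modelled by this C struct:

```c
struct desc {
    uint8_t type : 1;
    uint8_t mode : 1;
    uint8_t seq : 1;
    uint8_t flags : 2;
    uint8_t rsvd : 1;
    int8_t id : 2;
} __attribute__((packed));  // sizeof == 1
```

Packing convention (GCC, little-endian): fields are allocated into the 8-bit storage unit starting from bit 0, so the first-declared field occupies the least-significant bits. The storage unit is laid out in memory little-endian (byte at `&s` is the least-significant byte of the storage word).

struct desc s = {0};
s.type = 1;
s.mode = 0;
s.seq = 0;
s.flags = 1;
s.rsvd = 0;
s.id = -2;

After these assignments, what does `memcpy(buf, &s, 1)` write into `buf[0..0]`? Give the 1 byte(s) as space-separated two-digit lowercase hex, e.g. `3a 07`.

89

[0+:1] type=1 & 0x1 = 0x1; word=0x01
[1+:1] mode=0 & 0x1 = 0x0; word=0x01
[2+:1] seq=0 & 0x1 = 0x0; word=0x01
[3+:2] flags=1 & 0x3 = 0x1; word=0x09
[5+:1] rsvd=0 & 0x1 = 0x0; word=0x09
[6+:2] id=-2 & 0x3 = 0x2; word=0x89
word = 0x89 → little-endian bytes:
  [0]=0x89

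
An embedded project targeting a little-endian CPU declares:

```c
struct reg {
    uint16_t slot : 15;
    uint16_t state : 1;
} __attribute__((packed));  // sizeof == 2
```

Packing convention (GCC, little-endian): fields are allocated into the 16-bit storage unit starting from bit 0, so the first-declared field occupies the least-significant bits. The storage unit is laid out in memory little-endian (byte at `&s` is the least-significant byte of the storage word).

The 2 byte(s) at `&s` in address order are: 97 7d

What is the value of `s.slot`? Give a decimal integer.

[0]=0x97 [1]=0x7d (little-endian) → word 0x7d97
slot [0+:15] = (word>>0) & 0x7fff = 32151  ←
state [15+:1] = (word>>15) & 0x1 = 0

32151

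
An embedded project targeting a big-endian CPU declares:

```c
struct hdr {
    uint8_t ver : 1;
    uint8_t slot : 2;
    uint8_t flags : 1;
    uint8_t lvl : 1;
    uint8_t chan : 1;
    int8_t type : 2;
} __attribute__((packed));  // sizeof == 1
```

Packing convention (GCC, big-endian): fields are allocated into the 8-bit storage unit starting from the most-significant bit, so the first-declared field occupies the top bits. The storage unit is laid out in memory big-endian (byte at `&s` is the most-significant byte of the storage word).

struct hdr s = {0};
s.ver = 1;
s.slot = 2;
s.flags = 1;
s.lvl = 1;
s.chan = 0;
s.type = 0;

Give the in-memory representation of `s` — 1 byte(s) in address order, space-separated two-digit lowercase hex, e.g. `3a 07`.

d8

[7+:1] ver=1 & 0x1 = 0x1; word=0x80
[5+:2] slot=2 & 0x3 = 0x2; word=0xc0
[4+:1] flags=1 & 0x1 = 0x1; word=0xd0
[3+:1] lvl=1 & 0x1 = 0x1; word=0xd8
[2+:1] chan=0 & 0x1 = 0x0; word=0xd8
[0+:2] type=0 & 0x3 = 0x0; word=0xd8
word = 0xd8 → big-endian bytes:
  [0]=0xd8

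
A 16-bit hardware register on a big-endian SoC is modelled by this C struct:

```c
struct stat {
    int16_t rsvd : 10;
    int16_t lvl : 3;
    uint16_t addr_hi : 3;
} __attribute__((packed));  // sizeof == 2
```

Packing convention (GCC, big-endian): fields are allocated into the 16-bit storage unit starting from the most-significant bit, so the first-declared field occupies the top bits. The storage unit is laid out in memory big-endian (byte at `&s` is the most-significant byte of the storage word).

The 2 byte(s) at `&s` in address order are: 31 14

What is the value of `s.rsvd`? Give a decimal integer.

196

[0]=0x31 [1]=0x14 (big-endian) → word 0x3114
rsvd [6+:10] = (word>>6) & 0x3ff = 196  ←
lvl [3+:3] = (word>>3) & 0x7 = 2
addr_hi [0+:3] = (word>>0) & 0x7 = 4
rsvd signed 10b, MSB=0: value = 196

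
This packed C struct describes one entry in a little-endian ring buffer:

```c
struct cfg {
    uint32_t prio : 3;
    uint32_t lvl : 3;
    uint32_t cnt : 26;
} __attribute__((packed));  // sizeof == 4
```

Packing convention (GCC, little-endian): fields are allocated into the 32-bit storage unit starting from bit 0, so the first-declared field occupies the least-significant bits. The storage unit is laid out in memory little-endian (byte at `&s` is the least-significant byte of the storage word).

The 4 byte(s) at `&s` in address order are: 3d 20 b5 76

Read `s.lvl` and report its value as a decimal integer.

7

[0]=0x3d [1]=0x20 [2]=0xb5 [3]=0x76 (little-endian) → word 0x76b5203d
prio [0+:3] = (word>>0) & 0x7 = 5
lvl [3+:3] = (word>>3) & 0x7 = 7  ←
cnt [6+:26] = (word>>6) & 0x3ffffff = 31118464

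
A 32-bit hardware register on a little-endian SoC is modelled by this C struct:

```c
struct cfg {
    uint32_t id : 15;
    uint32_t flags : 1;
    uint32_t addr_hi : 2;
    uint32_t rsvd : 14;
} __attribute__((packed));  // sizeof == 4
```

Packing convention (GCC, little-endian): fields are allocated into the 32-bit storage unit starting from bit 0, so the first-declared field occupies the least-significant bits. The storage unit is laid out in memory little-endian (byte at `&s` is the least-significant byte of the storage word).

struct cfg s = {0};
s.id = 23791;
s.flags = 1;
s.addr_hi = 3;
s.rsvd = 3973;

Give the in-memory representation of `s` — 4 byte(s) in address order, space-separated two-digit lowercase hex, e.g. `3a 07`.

ef dc 17 3e

id:15 = 23791 → 0x5cef << 0 → word 0x00005cef
flags:1 = 1 → 0x1 << 15 → word 0x0000dcef
addr_hi:2 = 3 → 0x3 << 16 → word 0x0003dcef
rsvd:14 = 3973 → 0xf85 << 18 → word 0x3e17dcef
word = 0x3e17dcef → little-endian bytes:
  [0]=0xef  [1]=0xdc  [2]=0x17  [3]=0x3e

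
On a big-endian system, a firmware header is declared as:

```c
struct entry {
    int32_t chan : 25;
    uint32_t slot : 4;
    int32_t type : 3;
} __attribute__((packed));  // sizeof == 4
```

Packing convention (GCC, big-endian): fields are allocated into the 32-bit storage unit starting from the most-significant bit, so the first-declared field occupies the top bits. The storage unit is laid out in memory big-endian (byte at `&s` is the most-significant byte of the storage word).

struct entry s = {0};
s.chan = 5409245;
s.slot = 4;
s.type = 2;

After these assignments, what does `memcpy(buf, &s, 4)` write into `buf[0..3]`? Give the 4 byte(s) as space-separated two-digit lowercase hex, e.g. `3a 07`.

29 44 ee a2

[7+:25] chan=5409245 & 0x1ffffff = 0x5289dd; word=0x2944ee80
[3+:4] slot=4 & 0xf = 0x4; word=0x2944eea0
[0+:3] type=2 & 0x7 = 0x2; word=0x2944eea2
word = 0x2944eea2 → big-endian bytes:
  [0]=0x29  [1]=0x44  [2]=0xee  [3]=0xa2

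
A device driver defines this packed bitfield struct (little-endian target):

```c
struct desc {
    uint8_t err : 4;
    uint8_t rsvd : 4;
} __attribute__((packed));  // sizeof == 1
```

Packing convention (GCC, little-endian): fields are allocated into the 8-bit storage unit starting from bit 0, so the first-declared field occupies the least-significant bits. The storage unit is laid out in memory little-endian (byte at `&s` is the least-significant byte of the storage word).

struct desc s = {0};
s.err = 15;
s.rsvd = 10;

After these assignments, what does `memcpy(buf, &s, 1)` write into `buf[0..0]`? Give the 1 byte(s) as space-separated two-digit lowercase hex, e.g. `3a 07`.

err:4 = 15 → 0xf << 0 → word 0x0f
rsvd:4 = 10 → 0xa << 4 → word 0xaf
word = 0xaf → little-endian bytes:
  [0]=0xaf

af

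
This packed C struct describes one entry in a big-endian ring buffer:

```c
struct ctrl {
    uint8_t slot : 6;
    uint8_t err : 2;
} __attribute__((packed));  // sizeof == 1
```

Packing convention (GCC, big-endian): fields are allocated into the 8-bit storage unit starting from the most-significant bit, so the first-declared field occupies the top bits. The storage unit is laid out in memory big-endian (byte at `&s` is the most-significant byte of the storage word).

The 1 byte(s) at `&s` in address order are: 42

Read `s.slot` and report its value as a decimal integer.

16

[0]=0x42 (big-endian) → word 0x42
slot [2+:6] = (word>>2) & 0x3f = 16  ←
err [0+:2] = (word>>0) & 0x3 = 2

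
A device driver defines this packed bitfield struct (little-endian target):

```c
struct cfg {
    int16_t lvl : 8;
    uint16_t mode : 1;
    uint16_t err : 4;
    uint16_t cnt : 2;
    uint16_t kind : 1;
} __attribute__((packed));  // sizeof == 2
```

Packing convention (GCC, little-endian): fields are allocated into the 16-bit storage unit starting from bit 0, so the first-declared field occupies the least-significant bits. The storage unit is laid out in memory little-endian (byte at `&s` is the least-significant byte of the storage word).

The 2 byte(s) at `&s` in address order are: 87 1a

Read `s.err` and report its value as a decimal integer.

[0]=0x87 [1]=0x1a (little-endian) → word 0x1a87
lvl:8 @ bit 0 → (0x1a87>>0)&0xff = 0x87
mode:1 @ bit 8 → (0x1a87>>8)&0x1 = 0x0
err:4 @ bit 9 → (0x1a87>>9)&0xf = 0xd  ←
cnt:2 @ bit 13 → (0x1a87>>13)&0x3 = 0x0
kind:1 @ bit 15 → (0x1a87>>15)&0x1 = 0x0

13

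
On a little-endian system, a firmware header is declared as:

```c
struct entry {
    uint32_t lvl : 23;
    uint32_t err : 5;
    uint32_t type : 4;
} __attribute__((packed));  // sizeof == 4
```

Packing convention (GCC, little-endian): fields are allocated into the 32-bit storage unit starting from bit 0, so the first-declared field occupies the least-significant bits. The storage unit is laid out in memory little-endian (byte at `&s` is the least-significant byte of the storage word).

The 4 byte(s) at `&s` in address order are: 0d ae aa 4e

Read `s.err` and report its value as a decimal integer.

[0]=0x0d [1]=0xae [2]=0xaa [3]=0x4e (little-endian) → word 0x4eaaae0d
lvl:23 @ bit 0 → (0x4eaaae0d>>0)&0x7fffff = 0x2aae0d
err:5 @ bit 23 → (0x4eaaae0d>>23)&0x1f = 0x1d  ←
type:4 @ bit 28 → (0x4eaaae0d>>28)&0xf = 0x4

29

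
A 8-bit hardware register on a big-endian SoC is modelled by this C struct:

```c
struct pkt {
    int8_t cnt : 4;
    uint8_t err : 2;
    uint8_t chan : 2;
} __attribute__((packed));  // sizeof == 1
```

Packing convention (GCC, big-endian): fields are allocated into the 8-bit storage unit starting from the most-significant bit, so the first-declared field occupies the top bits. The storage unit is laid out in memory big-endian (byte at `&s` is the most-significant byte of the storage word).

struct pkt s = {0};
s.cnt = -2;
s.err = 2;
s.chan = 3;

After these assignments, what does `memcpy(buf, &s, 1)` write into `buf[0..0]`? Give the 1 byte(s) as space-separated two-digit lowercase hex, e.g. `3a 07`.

cnt (4b) val=-2 bits=0xe at bit 4: 0xe0
err (2b) val=2 bits=0x2 at bit 2: 0xe8
chan (2b) val=3 bits=0x3 at bit 0: 0xeb
word = 0xeb → big-endian bytes:
  [0]=0xeb

eb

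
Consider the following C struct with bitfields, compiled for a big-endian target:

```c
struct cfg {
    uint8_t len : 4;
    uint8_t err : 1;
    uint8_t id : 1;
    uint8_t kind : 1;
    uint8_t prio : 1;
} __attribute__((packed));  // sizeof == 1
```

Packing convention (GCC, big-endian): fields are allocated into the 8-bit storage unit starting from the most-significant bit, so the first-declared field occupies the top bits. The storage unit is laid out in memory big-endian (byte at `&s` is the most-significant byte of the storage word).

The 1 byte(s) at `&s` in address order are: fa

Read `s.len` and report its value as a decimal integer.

15

[0]=0xfa (big-endian) → word 0xfa
len [4+:4] = (word>>4) & 0xf = 15  ←
err [3+:1] = (word>>3) & 0x1 = 1
id [2+:1] = (word>>2) & 0x1 = 0
kind [1+:1] = (word>>1) & 0x1 = 1
prio [0+:1] = (word>>0) & 0x1 = 0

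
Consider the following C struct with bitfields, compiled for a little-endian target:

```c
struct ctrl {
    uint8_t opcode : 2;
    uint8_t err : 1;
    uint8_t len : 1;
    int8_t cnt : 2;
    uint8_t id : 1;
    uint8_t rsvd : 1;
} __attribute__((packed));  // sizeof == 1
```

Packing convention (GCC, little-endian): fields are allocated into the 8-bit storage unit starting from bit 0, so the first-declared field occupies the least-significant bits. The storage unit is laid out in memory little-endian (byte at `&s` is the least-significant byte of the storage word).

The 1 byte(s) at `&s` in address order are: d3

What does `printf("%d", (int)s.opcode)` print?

[0]=0xd3 (little-endian) → word 0xd3
opcode:2 @ bit 0 → (0xd3>>0)&0x3 = 0x3  ←
err:1 @ bit 2 → (0xd3>>2)&0x1 = 0x0
len:1 @ bit 3 → (0xd3>>3)&0x1 = 0x0
cnt:2 @ bit 4 → (0xd3>>4)&0x3 = 0x1
id:1 @ bit 6 → (0xd3>>6)&0x1 = 0x1
rsvd:1 @ bit 7 → (0xd3>>7)&0x1 = 0x1

3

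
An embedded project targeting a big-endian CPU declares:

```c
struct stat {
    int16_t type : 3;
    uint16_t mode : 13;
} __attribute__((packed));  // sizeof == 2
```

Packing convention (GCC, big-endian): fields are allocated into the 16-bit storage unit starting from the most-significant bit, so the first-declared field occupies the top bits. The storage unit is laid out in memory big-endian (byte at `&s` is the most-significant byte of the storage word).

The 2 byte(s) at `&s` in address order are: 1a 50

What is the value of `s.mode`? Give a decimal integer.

6736

[0]=0x1a [1]=0x50 (big-endian) → word 0x1a50
type [13+:3] = (word>>13) & 0x7 = 0
mode [0+:13] = (word>>0) & 0x1fff = 6736  ←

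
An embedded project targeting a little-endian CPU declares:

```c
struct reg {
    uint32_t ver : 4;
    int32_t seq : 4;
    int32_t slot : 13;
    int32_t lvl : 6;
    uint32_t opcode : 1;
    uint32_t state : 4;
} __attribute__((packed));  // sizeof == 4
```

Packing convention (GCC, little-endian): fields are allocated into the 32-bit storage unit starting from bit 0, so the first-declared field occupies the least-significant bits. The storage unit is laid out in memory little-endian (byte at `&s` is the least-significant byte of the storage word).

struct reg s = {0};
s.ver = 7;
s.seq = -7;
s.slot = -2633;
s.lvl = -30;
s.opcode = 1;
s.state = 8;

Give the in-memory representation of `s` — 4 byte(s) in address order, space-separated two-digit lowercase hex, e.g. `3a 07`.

ver:4 = 7 → 0x7 << 0 → word 0x00000007
seq:4 = -7 → 0x9 << 4 → word 0x00000097
slot:13 = -2633 → 0x15b7 << 8 → word 0x0015b797
lvl:6 = -30 → 0x22 << 21 → word 0x0455b797
opcode:1 = 1 → 0x1 << 27 → word 0x0c55b797
state:4 = 8 → 0x8 << 28 → word 0x8c55b797
word = 0x8c55b797 → little-endian bytes:
  [0]=0x97  [1]=0xb7  [2]=0x55  [3]=0x8c

97 b7 55 8c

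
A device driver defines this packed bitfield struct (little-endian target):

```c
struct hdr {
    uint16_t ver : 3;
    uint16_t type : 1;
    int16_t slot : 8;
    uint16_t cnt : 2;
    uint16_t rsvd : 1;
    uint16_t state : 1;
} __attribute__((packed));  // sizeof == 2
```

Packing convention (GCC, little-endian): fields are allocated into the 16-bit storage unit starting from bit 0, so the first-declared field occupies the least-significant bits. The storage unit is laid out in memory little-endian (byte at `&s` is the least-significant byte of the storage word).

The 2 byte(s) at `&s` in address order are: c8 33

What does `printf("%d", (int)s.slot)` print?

60

[0]=0xc8 [1]=0x33 (little-endian) → word 0x33c8
ver:3 @ bit 0 → (0x33c8>>0)&0x7 = 0x0
type:1 @ bit 3 → (0x33c8>>3)&0x1 = 0x1
slot:8 @ bit 4 → (0x33c8>>4)&0xff = 0x3c  ←
cnt:2 @ bit 12 → (0x33c8>>12)&0x3 = 0x3
rsvd:1 @ bit 14 → (0x33c8>>14)&0x1 = 0x0
state:1 @ bit 15 → (0x33c8>>15)&0x1 = 0x0
slot signed 8b, MSB=0: value = 60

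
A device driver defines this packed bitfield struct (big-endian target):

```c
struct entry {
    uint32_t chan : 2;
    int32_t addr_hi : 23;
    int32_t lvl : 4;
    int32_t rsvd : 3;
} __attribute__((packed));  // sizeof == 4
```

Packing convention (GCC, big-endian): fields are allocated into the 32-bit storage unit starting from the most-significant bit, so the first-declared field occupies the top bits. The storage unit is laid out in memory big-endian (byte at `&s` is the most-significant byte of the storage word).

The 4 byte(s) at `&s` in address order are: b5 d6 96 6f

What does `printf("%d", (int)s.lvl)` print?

[0]=0xb5 [1]=0xd6 [2]=0x96 [3]=0x6f (big-endian) → word 0xb5d6966f
chan:2 @ bit 30 → (0xb5d6966f>>30)&0x3 = 0x2
addr_hi:23 @ bit 7 → (0xb5d6966f>>7)&0x7fffff = 0x6bad2c
lvl:4 @ bit 3 → (0xb5d6966f>>3)&0xf = 0xd  ←
rsvd:3 @ bit 0 → (0xb5d6966f>>0)&0x7 = 0x7
lvl signed 4b, MSB=1: 13 - 16 = -3

-3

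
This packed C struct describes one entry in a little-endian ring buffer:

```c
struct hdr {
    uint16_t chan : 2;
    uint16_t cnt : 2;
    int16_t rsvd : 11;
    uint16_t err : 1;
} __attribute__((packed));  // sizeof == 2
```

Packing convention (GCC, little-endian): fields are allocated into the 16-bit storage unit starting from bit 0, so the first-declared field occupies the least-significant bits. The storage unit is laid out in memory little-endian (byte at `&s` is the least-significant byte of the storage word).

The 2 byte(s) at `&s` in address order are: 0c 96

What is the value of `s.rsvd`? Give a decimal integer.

[0]=0x0c [1]=0x96 (little-endian) → word 0x960c
chan:2 @ bit 0 → (0x960c>>0)&0x3 = 0x0
cnt:2 @ bit 2 → (0x960c>>2)&0x3 = 0x3
rsvd:11 @ bit 4 → (0x960c>>4)&0x7ff = 0x160  ←
err:1 @ bit 15 → (0x960c>>15)&0x1 = 0x1
rsvd signed 11b, MSB=0: value = 352

352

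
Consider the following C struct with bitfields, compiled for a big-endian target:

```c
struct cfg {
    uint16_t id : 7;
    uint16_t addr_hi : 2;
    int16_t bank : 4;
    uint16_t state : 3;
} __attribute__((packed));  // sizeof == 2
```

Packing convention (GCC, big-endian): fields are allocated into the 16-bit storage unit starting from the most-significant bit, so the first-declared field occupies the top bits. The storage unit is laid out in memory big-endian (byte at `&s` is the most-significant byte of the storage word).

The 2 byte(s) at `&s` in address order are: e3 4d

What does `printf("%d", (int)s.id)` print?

[0]=0xe3 [1]=0x4d (big-endian) → word 0xe34d
id [9+:7] = (word>>9) & 0x7f = 113  ←
addr_hi [7+:2] = (word>>7) & 0x3 = 2
bank [3+:4] = (word>>3) & 0xf = 9
state [0+:3] = (word>>0) & 0x7 = 5

113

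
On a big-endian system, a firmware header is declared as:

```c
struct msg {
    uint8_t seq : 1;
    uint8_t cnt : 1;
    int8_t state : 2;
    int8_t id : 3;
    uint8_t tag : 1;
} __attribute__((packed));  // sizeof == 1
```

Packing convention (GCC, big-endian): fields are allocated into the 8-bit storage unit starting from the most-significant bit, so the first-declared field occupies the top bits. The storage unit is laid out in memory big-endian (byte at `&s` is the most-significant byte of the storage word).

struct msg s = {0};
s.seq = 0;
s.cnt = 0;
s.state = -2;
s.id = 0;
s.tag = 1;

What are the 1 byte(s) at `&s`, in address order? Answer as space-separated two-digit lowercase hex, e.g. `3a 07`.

21

seq (1b) val=0 bits=0x0 at bit 7: 0x00
cnt (1b) val=0 bits=0x0 at bit 6: 0x00
state (2b) val=-2 bits=0x2 at bit 4: 0x20
id (3b) val=0 bits=0x0 at bit 1: 0x20
tag (1b) val=1 bits=0x1 at bit 0: 0x21
word = 0x21 → big-endian bytes:
  [0]=0x21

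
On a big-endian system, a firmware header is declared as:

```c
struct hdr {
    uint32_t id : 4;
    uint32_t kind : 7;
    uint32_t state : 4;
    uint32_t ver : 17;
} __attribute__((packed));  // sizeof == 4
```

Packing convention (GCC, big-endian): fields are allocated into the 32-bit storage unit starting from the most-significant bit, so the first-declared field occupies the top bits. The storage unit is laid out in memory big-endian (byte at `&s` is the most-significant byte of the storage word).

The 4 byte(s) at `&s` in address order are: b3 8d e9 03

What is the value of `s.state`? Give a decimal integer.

[0]=0xb3 [1]=0x8d [2]=0xe9 [3]=0x03 (big-endian) → word 0xb38de903
id:4 @ bit 28 → (0xb38de903>>28)&0xf = 0xb
kind:7 @ bit 21 → (0xb38de903>>21)&0x7f = 0x1c
state:4 @ bit 17 → (0xb38de903>>17)&0xf = 0x6  ←
ver:17 @ bit 0 → (0xb38de903>>0)&0x1ffff = 0x1e903

6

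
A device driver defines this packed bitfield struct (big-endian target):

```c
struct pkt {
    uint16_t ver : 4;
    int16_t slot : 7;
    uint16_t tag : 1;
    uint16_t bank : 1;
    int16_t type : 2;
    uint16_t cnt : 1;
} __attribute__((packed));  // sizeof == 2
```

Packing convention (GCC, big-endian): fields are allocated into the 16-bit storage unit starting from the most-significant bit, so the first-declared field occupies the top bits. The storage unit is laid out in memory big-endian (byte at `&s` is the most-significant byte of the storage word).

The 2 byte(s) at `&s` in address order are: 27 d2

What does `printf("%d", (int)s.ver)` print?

[0]=0x27 [1]=0xd2 (big-endian) → word 0x27d2
ver:4 @ bit 12 → (0x27d2>>12)&0xf = 0x2  ←
slot:7 @ bit 5 → (0x27d2>>5)&0x7f = 0x3e
tag:1 @ bit 4 → (0x27d2>>4)&0x1 = 0x1
bank:1 @ bit 3 → (0x27d2>>3)&0x1 = 0x0
type:2 @ bit 1 → (0x27d2>>1)&0x3 = 0x1
cnt:1 @ bit 0 → (0x27d2>>0)&0x1 = 0x0

2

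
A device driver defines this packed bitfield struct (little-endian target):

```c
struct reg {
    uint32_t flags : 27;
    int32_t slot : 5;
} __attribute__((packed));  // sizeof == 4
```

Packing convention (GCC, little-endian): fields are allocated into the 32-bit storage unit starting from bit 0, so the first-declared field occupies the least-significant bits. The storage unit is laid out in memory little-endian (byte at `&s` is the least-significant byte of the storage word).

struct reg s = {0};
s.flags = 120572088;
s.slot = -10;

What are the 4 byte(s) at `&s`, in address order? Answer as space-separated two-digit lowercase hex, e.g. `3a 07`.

b8 c8 2f b7

flags:27 = 120572088 → 0x72fc8b8 << 0 → word 0x072fc8b8
slot:5 = -10 → 0x16 << 27 → word 0xb72fc8b8
word = 0xb72fc8b8 → little-endian bytes:
  [0]=0xb8  [1]=0xc8  [2]=0x2f  [3]=0xb7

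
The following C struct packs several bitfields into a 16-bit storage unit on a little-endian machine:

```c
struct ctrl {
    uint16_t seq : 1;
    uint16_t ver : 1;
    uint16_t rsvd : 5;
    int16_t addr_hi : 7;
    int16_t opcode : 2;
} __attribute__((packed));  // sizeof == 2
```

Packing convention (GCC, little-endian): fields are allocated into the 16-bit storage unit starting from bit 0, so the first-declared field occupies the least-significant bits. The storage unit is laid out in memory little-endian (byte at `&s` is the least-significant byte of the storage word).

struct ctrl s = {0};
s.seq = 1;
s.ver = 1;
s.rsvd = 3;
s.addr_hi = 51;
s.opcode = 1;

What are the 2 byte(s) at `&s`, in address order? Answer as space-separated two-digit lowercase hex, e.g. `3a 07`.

[0+:1] seq=1 & 0x1 = 0x1; word=0x0001
[1+:1] ver=1 & 0x1 = 0x1; word=0x0003
[2+:5] rsvd=3 & 0x1f = 0x3; word=0x000f
[7+:7] addr_hi=51 & 0x7f = 0x33; word=0x198f
[14+:2] opcode=1 & 0x3 = 0x1; word=0x598f
word = 0x598f → little-endian bytes:
  [0]=0x8f  [1]=0x59

8f 59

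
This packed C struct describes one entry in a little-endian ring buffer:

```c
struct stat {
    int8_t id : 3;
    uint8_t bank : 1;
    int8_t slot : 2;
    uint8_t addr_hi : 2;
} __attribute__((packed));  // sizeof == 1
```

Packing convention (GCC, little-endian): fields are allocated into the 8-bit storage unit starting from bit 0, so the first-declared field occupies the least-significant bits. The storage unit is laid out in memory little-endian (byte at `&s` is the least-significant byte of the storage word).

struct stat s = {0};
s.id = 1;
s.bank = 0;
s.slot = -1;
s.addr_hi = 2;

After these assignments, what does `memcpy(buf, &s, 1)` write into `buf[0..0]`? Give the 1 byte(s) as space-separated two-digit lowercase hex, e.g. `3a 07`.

[0+:3] id=1 & 0x7 = 0x1; word=0x01
[3+:1] bank=0 & 0x1 = 0x0; word=0x01
[4+:2] slot=-1 & 0x3 = 0x3; word=0x31
[6+:2] addr_hi=2 & 0x3 = 0x2; word=0xb1
word = 0xb1 → little-endian bytes:
  [0]=0xb1

b1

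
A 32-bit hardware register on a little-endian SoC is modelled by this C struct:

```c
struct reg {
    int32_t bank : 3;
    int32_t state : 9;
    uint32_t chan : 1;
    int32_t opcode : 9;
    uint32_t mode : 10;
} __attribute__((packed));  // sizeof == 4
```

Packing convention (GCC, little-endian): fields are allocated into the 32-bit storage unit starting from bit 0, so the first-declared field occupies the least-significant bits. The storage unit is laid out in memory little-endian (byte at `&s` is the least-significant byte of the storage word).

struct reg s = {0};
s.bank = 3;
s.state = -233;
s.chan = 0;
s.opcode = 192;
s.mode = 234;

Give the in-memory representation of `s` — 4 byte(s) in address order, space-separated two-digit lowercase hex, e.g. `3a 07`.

bank (3b) val=3 bits=0x3 at bit 0: 0x00000003
state (9b) val=-233 bits=0x117 at bit 3: 0x000008bb
chan (1b) val=0 bits=0x0 at bit 12: 0x000008bb
opcode (9b) val=192 bits=0xc0 at bit 13: 0x001808bb
mode (10b) val=234 bits=0xea at bit 22: 0x3a9808bb
word = 0x3a9808bb → little-endian bytes:
  [0]=0xbb  [1]=0x08  [2]=0x98  [3]=0x3a

bb 08 98 3a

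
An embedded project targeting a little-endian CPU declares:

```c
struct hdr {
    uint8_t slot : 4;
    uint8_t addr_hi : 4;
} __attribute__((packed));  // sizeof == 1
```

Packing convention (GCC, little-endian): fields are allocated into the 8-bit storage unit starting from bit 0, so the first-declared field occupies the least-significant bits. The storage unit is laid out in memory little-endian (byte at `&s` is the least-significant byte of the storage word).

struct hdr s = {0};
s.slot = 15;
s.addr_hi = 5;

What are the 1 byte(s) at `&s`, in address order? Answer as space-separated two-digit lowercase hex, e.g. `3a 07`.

5f

slot (4b) val=15 bits=0xf at bit 0: 0x0f
addr_hi (4b) val=5 bits=0x5 at bit 4: 0x5f
word = 0x5f → little-endian bytes:
  [0]=0x5f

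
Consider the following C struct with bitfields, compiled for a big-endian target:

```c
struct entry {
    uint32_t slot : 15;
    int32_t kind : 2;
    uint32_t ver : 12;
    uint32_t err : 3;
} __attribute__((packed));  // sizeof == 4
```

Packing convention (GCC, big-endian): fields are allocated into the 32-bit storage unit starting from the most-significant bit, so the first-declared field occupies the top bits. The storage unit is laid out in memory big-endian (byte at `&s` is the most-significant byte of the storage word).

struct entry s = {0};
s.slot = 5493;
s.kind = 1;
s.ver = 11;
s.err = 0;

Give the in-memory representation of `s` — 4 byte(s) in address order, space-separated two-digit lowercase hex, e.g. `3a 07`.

2a ea 80 58

slot (15b) val=5493 bits=0x1575 at bit 17: 0x2aea0000
kind (2b) val=1 bits=0x1 at bit 15: 0x2aea8000
ver (12b) val=11 bits=0xb at bit 3: 0x2aea8058
err (3b) val=0 bits=0x0 at bit 0: 0x2aea8058
word = 0x2aea8058 → big-endian bytes:
  [0]=0x2a  [1]=0xea  [2]=0x80  [3]=0x58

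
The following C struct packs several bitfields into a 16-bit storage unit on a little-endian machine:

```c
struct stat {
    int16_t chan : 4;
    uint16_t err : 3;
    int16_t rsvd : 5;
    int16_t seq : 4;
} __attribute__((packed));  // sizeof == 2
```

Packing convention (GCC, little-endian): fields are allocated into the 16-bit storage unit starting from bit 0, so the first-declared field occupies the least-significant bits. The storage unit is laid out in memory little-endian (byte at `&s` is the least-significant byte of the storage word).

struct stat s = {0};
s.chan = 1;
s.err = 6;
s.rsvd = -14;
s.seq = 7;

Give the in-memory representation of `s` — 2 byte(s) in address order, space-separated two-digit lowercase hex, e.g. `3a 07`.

[0+:4] chan=1 & 0xf = 0x1; word=0x0001
[4+:3] err=6 & 0x7 = 0x6; word=0x0061
[7+:5] rsvd=-14 & 0x1f = 0x12; word=0x0961
[12+:4] seq=7 & 0xf = 0x7; word=0x7961
word = 0x7961 → little-endian bytes:
  [0]=0x61  [1]=0x79

61 79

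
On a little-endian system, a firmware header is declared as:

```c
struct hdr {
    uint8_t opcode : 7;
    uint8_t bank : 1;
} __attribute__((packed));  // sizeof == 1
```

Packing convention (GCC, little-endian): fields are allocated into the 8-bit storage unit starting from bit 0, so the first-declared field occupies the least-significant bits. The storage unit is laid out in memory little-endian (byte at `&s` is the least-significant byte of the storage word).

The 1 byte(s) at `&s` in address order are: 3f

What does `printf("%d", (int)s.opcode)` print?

[0]=0x3f (little-endian) → word 0x3f
opcode [0+:7] = (word>>0) & 0x7f = 63  ←
bank [7+:1] = (word>>7) & 0x1 = 0

63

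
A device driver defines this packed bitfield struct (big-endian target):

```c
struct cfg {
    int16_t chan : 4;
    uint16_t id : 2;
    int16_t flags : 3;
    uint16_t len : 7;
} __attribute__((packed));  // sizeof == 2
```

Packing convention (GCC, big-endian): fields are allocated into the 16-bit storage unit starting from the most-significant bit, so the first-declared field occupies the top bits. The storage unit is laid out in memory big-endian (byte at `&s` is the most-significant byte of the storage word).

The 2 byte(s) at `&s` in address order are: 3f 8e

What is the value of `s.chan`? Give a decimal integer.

3

[0]=0x3f [1]=0x8e (big-endian) → word 0x3f8e
chan:4 @ bit 12 → (0x3f8e>>12)&0xf = 0x3  ←
id:2 @ bit 10 → (0x3f8e>>10)&0x3 = 0x3
flags:3 @ bit 7 → (0x3f8e>>7)&0x7 = 0x7
len:7 @ bit 0 → (0x3f8e>>0)&0x7f = 0xe
chan signed 4b, MSB=0: value = 3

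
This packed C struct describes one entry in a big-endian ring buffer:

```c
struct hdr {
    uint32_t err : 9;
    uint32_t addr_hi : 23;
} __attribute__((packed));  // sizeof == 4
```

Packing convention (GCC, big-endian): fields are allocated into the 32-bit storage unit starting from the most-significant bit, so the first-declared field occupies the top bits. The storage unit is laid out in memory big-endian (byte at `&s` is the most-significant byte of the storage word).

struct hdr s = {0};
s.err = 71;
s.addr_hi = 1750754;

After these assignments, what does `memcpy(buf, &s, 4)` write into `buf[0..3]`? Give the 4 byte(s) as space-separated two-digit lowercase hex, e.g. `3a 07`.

23 9a b6 e2

err (9b) val=71 bits=0x47 at bit 23: 0x23800000
addr_hi (23b) val=1750754 bits=0x1ab6e2 at bit 0: 0x239ab6e2
word = 0x239ab6e2 → big-endian bytes:
  [0]=0x23  [1]=0x9a  [2]=0xb6  [3]=0xe2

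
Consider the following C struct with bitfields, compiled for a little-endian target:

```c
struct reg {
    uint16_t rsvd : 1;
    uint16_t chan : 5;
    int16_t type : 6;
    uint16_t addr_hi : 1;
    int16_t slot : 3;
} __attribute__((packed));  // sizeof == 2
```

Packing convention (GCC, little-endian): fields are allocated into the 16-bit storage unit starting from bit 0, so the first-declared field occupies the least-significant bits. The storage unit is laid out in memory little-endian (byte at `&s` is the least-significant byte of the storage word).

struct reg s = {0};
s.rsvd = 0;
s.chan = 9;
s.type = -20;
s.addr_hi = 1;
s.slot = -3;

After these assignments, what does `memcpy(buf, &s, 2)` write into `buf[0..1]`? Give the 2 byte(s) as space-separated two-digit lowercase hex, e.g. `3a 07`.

[0+:1] rsvd=0 & 0x1 = 0x0; word=0x0000
[1+:5] chan=9 & 0x1f = 0x9; word=0x0012
[6+:6] type=-20 & 0x3f = 0x2c; word=0x0b12
[12+:1] addr_hi=1 & 0x1 = 0x1; word=0x1b12
[13+:3] slot=-3 & 0x7 = 0x5; word=0xbb12
word = 0xbb12 → little-endian bytes:
  [0]=0x12  [1]=0xbb

12 bb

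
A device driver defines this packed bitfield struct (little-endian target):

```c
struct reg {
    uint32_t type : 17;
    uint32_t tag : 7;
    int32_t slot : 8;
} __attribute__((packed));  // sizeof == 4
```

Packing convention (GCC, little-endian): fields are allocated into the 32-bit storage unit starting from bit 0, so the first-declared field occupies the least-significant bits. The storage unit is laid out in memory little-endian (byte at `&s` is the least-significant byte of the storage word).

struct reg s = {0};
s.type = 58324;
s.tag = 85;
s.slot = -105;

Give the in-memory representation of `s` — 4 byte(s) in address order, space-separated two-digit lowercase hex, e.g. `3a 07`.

type:17 = 58324 → 0xe3d4 << 0 → word 0x0000e3d4
tag:7 = 85 → 0x55 << 17 → word 0x00aae3d4
slot:8 = -105 → 0x97 << 24 → word 0x97aae3d4
word = 0x97aae3d4 → little-endian bytes:
  [0]=0xd4  [1]=0xe3  [2]=0xaa  [3]=0x97

d4 e3 aa 97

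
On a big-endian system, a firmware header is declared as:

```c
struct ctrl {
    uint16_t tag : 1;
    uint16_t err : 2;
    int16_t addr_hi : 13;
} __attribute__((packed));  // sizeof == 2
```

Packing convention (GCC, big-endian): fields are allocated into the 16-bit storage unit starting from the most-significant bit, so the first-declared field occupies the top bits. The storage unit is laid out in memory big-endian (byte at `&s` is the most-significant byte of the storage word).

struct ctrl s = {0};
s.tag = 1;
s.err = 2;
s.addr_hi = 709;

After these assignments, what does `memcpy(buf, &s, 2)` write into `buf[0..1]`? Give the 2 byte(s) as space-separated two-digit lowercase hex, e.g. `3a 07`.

c2 c5

tag:1 = 1 → 0x1 << 15 → word 0x8000
err:2 = 2 → 0x2 << 13 → word 0xc000
addr_hi:13 = 709 → 0x2c5 << 0 → word 0xc2c5
word = 0xc2c5 → big-endian bytes:
  [0]=0xc2  [1]=0xc5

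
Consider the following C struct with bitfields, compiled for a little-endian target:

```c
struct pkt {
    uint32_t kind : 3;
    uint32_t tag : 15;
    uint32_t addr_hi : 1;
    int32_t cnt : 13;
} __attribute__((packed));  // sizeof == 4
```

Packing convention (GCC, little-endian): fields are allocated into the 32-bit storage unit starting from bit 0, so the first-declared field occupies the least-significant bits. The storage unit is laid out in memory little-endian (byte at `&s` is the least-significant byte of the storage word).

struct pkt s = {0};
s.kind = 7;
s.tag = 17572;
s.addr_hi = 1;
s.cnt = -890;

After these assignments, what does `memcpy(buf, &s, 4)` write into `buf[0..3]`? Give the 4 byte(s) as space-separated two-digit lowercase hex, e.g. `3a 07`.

[0+:3] kind=7 & 0x7 = 0x7; word=0x00000007
[3+:15] tag=17572 & 0x7fff = 0x44a4; word=0x00022527
[18+:1] addr_hi=1 & 0x1 = 0x1; word=0x00062527
[19+:13] cnt=-890 & 0x1fff = 0x1c86; word=0xe4362527
word = 0xe4362527 → little-endian bytes:
  [0]=0x27  [1]=0x25  [2]=0x36  [3]=0xe4

27 25 36 e4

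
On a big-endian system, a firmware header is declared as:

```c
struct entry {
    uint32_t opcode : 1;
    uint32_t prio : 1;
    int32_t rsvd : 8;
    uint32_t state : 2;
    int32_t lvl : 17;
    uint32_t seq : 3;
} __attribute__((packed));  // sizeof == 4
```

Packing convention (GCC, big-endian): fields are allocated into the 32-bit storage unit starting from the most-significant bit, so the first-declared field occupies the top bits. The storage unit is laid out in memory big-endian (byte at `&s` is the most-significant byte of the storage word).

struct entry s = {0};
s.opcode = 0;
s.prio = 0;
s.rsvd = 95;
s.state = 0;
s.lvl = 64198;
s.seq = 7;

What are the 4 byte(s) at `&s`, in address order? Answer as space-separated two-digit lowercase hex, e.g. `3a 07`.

opcode:1 = 0 → 0x0 << 31 → word 0x00000000
prio:1 = 0 → 0x0 << 30 → word 0x00000000
rsvd:8 = 95 → 0x5f << 22 → word 0x17c00000
state:2 = 0 → 0x0 << 20 → word 0x17c00000
lvl:17 = 64198 → 0xfac6 << 3 → word 0x17c7d630
seq:3 = 7 → 0x7 << 0 → word 0x17c7d637
word = 0x17c7d637 → big-endian bytes:
  [0]=0x17  [1]=0xc7  [2]=0xd6  [3]=0x37

17 c7 d6 37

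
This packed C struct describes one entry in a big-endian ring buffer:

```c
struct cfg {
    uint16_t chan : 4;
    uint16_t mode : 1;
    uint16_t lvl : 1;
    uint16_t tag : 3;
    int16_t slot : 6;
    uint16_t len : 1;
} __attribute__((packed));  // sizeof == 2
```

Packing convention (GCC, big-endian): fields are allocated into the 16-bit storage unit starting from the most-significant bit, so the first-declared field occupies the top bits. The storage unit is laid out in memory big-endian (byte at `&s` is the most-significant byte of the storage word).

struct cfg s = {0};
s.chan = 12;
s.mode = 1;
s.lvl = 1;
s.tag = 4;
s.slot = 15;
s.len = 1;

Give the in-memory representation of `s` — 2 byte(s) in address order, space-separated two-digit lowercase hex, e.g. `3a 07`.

chan (4b) val=12 bits=0xc at bit 12: 0xc000
mode (1b) val=1 bits=0x1 at bit 11: 0xc800
lvl (1b) val=1 bits=0x1 at bit 10: 0xcc00
tag (3b) val=4 bits=0x4 at bit 7: 0xce00
slot (6b) val=15 bits=0xf at bit 1: 0xce1e
len (1b) val=1 bits=0x1 at bit 0: 0xce1f
word = 0xce1f → big-endian bytes:
  [0]=0xce  [1]=0x1f

ce 1f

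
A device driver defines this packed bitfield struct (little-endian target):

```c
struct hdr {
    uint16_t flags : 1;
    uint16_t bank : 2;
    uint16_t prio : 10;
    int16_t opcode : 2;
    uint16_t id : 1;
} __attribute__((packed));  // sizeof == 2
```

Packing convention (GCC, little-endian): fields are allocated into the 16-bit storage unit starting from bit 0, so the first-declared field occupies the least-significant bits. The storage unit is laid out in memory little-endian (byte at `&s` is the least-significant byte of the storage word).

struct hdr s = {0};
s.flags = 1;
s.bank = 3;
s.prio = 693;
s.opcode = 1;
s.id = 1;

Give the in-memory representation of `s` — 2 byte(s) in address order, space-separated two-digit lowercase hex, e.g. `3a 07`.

[0+:1] flags=1 & 0x1 = 0x1; word=0x0001
[1+:2] bank=3 & 0x3 = 0x3; word=0x0007
[3+:10] prio=693 & 0x3ff = 0x2b5; word=0x15af
[13+:2] opcode=1 & 0x3 = 0x1; word=0x35af
[15+:1] id=1 & 0x1 = 0x1; word=0xb5af
word = 0xb5af → little-endian bytes:
  [0]=0xaf  [1]=0xb5

af b5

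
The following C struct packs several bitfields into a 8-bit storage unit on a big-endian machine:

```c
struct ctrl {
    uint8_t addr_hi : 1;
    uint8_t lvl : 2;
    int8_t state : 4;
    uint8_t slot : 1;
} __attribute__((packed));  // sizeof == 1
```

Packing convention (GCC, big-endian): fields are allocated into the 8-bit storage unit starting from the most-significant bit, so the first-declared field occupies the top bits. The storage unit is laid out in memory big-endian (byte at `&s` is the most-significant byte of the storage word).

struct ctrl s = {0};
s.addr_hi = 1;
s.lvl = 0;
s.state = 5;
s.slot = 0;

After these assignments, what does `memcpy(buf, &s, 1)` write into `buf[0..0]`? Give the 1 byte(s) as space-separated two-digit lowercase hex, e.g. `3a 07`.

8a

[7+:1] addr_hi=1 & 0x1 = 0x1; word=0x80
[5+:2] lvl=0 & 0x3 = 0x0; word=0x80
[1+:4] state=5 & 0xf = 0x5; word=0x8a
[0+:1] slot=0 & 0x1 = 0x0; word=0x8a
word = 0x8a → big-endian bytes:
  [0]=0x8a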